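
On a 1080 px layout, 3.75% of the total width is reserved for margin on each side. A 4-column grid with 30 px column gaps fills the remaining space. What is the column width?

227.25 px

Margins: 3.75% × 1080 = 40.5 px each, so content = 1080 − 81 = 999 px.
4 columns + 3 column gaps: 4c + 3·30 = 999.
4c = 999 − 90 = 909, so c = 227.25 px.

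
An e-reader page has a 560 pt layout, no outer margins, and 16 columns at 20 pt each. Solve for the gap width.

16 pt

Columns use 320 pt, leaving 240 pt across 15 gaps = 16 pt each.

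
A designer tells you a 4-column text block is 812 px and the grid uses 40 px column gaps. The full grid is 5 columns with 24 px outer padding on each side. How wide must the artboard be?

1073 px

4c + 3·40 = 812 → 4c = 692 → c = 173 px.
Adding margins, columns and gutters: 48 + 865 + 160 = 1073 px.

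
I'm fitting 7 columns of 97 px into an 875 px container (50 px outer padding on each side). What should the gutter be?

16 px

Take off 100 px of margins, leaving 775 px.
7 columns take 7·97 = 679 px; remaining 96 splits into 6 gutters.
g = 96 / 6 = 16 px.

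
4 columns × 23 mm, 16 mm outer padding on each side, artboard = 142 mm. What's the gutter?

Inside the margins: 142 − 32 = 110 mm.
Columns use 92 mm, leaving 18 mm across 3 gutters = 6 mm each.

6 mm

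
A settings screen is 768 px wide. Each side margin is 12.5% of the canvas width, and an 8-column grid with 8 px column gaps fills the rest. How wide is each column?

Margins: 12.5% × 768 = 96 px each, so content = 768 − 192 = 576 px.
8 columns + 7 column gaps: 8c + 7·8 = 576.
8c = 576 − 56 = 520, so c = 65 px.

65 px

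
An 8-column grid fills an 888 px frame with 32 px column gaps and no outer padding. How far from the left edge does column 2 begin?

115 px

8 columns + 7 column gaps: 8c + 7·32 = 888.
8c = 888 − 224 = 664, so c = 83 px.
Each column+gutter stride is 115 px; with no margin, 1 of them is 115 px.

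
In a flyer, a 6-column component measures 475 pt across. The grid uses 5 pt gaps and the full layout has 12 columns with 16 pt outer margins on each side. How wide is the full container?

6c + 5·5 = 475 → 6c = 450 → c = 75 pt.
Adding margins, columns and gutters: 32 + 900 + 55 = 987 pt.

987 pt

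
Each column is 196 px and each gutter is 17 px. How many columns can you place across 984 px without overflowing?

4 columns: 4·196 + 3·17 = 835 px ≤ 984.
5 columns: 1048 px > 984. So 4.

4 columns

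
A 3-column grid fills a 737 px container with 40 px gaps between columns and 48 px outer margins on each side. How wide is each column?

187 px

Inside the margins: 737 − 96 = 641 px.
3 columns + 2 gaps: 3c + 2·40 = 641.
3c = 641 − 80 = 561, so c = 187 px.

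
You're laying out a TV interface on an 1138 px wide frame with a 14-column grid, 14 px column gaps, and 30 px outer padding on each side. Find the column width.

64 px

Content width = 1138 − 2·30 = 1078 px.
Subtracting 13 column gaps of 14 leaves 896 for 14 columns, so c = 64 px.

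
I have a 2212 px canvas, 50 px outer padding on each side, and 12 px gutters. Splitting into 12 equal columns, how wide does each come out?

165 px

Content width = 2212 − 2·50 = 2112 px.
12c + 11·12 = 2112 → 12c = 1980 → c = 165 px.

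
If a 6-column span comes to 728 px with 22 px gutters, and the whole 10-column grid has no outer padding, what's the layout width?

1228 px

728 − 5·22 = 618; ÷6 gives c = 103 px.
Layout = 10·103 + 9·22 = 1030 + 198 = 1228 px.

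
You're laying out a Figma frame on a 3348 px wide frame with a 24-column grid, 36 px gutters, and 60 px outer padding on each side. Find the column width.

Content width = 3348 − 2·60 = 3228 px.
24 columns + 23 gutters: 24c + 23·36 = 3228.
24c = 3228 − 828 = 2400, so c = 100 px.

100 px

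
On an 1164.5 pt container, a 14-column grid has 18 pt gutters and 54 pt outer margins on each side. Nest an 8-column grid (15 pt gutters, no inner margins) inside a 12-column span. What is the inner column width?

Inside the margins: 1164.5 − 108 = 1056.5 pt.
Subtracting 13 gutters of 18 leaves 822.5 for 14 columns, so c = 58.75 pt.
12 columns plus 11 gutters: 705 + 198 = 903 pt.
903 − 7·15 = 798; ÷8 gives d = 99.75 pt.

99.75 pt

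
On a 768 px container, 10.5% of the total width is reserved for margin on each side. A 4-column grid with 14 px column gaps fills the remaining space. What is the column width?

141.18 px

Each margin = 10.5% of 768 = 80.64 px; content = 768 − 2·80.64 = 606.72 px.
4c + 3·14 = 606.72 → 4c = 564.72 → c = 141.18 px.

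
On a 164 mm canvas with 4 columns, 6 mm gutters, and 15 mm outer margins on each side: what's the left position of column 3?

85 mm

Subtract both margins: 164 − 2·15 = 134 mm.
4 columns + 3 gutters: 4c + 3·6 = 134.
4c = 134 − 18 = 116, so c = 29 mm.
Column 3 starts at margin + 2·(column + gutter) = 15 + 2·35 = 85 mm.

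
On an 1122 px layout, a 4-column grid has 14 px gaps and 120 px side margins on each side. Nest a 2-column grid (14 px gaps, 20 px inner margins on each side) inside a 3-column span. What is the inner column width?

302 px

Subtract both margins: 1122 − 2·120 = 882 px.
4 columns + 3 gaps: 4c + 3·14 = 882.
4c = 882 − 42 = 840, so c = 210 px.
Span of 3: 3·210 + 2·14 = 630 + 28 = 658 px.
Inner content = 658 − 2·20 = 618 px.
2d + 1·14 = 618 → 2d = 604 → d = 302 px.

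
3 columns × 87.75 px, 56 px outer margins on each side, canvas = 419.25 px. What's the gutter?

22 px

Content width = 419.25 − 2·56 = 307.25 px.
3 columns take 3·87.75 = 263.25 px; remaining 44 splits into 2 gutters.
g = 44 / 2 = 22 px.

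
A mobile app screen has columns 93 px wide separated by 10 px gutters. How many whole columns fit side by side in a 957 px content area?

9 columns

9 columns: 9·93 + 8·10 = 917 px ≤ 957.
10 columns: 1020 px > 957. So 9.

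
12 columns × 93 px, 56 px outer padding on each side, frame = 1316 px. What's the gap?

8 px

Subtract both margins: 1316 − 2·56 = 1204 px.
12 columns take 12·93 = 1116 px; remaining 88 splits into 11 gaps.
g = 88 / 11 = 8 px.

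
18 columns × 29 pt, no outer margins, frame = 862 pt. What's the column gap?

18·29 + 17g = 862 → 17g = 340 → g = 20 pt.

20 pt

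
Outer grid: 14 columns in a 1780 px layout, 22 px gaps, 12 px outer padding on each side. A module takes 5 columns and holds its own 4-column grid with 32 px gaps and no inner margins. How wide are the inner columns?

Take off 24 px of margins, leaving 1756 px.
Subtracting 13 gaps of 22 leaves 1470 for 14 columns, so c = 105 px.
Span of 5: 5·105 + 4·22 = 525 + 88 = 613 px.
4d + 3·32 = 613 → 4d = 517 → d = 129.25 px.

129.25 px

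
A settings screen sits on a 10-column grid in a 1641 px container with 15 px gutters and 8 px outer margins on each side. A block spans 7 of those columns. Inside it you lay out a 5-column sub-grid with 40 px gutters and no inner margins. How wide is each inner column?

194.6 px

Outer content = 1641 − 2·8 = 1625 px.
10 columns + 9 gutters: 10c + 9·15 = 1625.
10c = 1625 − 135 = 1490, so c = 149 px.
7 columns plus 6 gutters: 1043 + 90 = 1133 px.
5d + 4·40 = 1133 → 5d = 973 → d = 194.6 px.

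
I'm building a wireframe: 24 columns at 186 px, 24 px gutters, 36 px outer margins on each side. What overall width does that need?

Adding margins, columns and gutters: 72 + 4464 + 552 = 5088 px.

5088 px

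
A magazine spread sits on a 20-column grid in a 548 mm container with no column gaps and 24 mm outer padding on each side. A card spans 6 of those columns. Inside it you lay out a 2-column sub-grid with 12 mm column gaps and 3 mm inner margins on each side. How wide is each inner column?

Outer content = 548 − 2·24 = 500 mm.
With no column gaps, each column is 500/20 = 25 mm.
With no column gaps, 6 columns span 6·25 = 150 mm.
Inner content = 150 − 2·3 = 144 mm.
2 columns + 1 column gap: 2d + 1·12 = 144.
2d = 144 − 12 = 132, so d = 66 mm.

66 mm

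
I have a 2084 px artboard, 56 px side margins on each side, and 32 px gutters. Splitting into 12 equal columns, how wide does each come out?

Inside the margins: 2084 − 112 = 1972 px.
12c + 11·32 = 1972 → 12c = 1620 → c = 135 px.

135 px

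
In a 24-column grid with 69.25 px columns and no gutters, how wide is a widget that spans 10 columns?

With no gutters, 10 columns span 10·69.25 = 692.5 px.

692.5 px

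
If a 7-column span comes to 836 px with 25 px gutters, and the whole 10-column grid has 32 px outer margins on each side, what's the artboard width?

Subtracting 6 gutters of 25 leaves 686 for 7 columns, so c = 98 px.
Artboard = 2·32 + 10·98 + 9·25 = 64 + 980 + 225 = 1269 px.

1269 px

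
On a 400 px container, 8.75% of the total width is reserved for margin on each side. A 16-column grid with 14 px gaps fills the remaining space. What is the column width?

Each margin = 8.75% of 400 = 35 px; content = 400 − 2·35 = 330 px.
16c + 15·14 = 330 → 16c = 120 → c = 7.5 px.

7.5 px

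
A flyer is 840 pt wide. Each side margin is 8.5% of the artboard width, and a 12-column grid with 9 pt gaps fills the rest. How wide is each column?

Margins: 8.5% × 840 = 71.4 pt each, so content = 840 − 142.8 = 697.2 pt.
697.2 − 11·9 = 598.2; ÷12 gives c = 49.85 pt.

49.85 pt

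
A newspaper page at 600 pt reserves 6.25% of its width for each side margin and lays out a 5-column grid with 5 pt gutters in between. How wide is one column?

Each margin = 6.25% of 600 = 37.5 pt; content = 600 − 2·37.5 = 525 pt.
5c + 4·5 = 525 → 5c = 505 → c = 101 pt.

101 pt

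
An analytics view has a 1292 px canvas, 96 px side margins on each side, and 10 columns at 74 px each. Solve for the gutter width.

40 px

Subtract both margins: 1292 − 2·96 = 1100 px.
10·74 + 9g = 1100 → 9g = 360 → g = 40 px.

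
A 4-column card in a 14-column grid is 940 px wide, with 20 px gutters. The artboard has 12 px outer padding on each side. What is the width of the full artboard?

3364 px

940 − 3·20 = 880; ÷4 gives c = 220 px.
Adding margins, columns and gutters: 24 + 3080 + 260 = 3364 px.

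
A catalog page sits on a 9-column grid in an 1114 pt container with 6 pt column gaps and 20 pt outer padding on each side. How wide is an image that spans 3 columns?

354 pt

Take off 40 pt of margins, leaving 1074 pt.
1074 − 8·6 = 1026; ÷9 gives c = 114 pt.
Span of 3: 3·114 + 2·6 = 342 + 12 = 354 pt.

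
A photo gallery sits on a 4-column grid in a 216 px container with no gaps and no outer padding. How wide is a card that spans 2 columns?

216 / 4 = 54 px per column.
With no gaps, 2 columns span 2·54 = 108 px.

108 px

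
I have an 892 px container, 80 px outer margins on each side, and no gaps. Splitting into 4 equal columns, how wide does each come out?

Content width = 892 − 2·80 = 732 px.
4c = 732 → c = 183 px.

183 px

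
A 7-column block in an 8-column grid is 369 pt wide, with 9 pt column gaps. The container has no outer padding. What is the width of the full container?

7c + 6·9 = 369 → 7c = 315 → c = 45 pt.
Container = 8·45 + 7·9 = 360 + 63 = 423 pt.

423 pt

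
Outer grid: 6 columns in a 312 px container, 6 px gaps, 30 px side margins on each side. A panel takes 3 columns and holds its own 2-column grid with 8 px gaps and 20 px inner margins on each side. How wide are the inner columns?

37.5 px

Inside the margins: 312 − 60 = 252 px.
6 columns + 5 gaps: 6c + 5·6 = 252.
6c = 252 − 30 = 222, so c = 37 px.
3 columns plus 2 gaps: 111 + 12 = 123 px.
Inner content = 123 − 2·20 = 83 px.
Subtracting 1 gap of 8 leaves 75 for 2 columns, so d = 37.5 px.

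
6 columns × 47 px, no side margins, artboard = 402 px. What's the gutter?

24 px

6·47 + 5g = 402 → 5g = 120 → g = 24 px.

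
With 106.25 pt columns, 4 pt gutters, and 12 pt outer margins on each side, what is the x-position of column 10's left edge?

1004.25 pt

Column 10 starts at margin + 9·(column + gutter) = 12 + 9·110.25 = 1004.25 pt.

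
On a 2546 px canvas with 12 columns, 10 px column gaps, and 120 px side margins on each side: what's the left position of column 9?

Take off 240 px of margins, leaving 2306 px.
12c + 11·10 = 2306 → 12c = 2196 → c = 183 px.
Each column+gutter stride is 193 px; 8 of them past the 120 px margin is 120 + 1544 = 1664 px.

1664 px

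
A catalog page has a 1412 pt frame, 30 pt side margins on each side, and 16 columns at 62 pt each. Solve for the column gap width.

Subtract both margins: 1412 − 2·30 = 1352 pt.
16·62 + 15g = 1352 → 15g = 360 → g = 24 pt.

24 pt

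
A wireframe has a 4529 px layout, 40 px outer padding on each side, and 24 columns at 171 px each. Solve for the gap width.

Content width = 4529 − 2·40 = 4449 px.
24·171 + 23g = 4449 → 23g = 345 → g = 15 px.

15 px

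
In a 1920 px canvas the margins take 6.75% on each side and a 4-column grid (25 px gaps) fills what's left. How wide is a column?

396.45 px

1920 × (1 − 2·6.75%) = 1920 × 86.5% = 1660.8 px for the columns.
4 columns + 3 gaps: 4c + 3·25 = 1660.8.
4c = 1660.8 − 75 = 1585.8, so c = 396.45 px.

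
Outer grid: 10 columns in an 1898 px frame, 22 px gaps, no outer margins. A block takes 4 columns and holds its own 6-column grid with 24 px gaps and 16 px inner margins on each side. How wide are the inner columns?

99 px

10 columns + 9 gaps: 10c + 9·22 = 1898.
10c = 1898 − 198 = 1700, so c = 170 px.
4 columns plus 3 gaps: 680 + 66 = 746 px.
Inner content = 746 − 2·16 = 714 px.
6d + 5·24 = 714 → 6d = 594 → d = 99 px.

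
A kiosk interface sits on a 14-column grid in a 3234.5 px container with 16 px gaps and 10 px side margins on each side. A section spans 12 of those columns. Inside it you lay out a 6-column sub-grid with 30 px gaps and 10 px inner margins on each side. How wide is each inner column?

Outer content = 3234.5 − 2·10 = 3214.5 px.
14 columns + 13 gaps: 14c + 13·16 = 3214.5.
14c = 3214.5 − 208 = 3006.5, so c = 214.75 px.
Span of 12: 12·214.75 + 11·16 = 2577 + 176 = 2753 px.
Inner content = 2753 − 2·10 = 2733 px.
6d + 5·30 = 2733 → 6d = 2583 → d = 430.5 px.

430.5 px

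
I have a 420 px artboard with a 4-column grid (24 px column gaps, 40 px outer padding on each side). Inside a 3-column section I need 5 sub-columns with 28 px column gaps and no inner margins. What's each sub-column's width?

27.4 px

Outer content = 420 − 2·40 = 340 px.
340 − 3·24 = 268; ÷4 gives c = 67 px.
Span of 3: 3·67 + 2·24 = 201 + 48 = 249 px.
Subtracting 4 column gaps of 28 leaves 137 for 5 columns, so d = 27.4 px.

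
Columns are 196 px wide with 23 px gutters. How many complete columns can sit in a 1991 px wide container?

k columns need k·196 + (k−1)·23 = k·219 − 23.
k·219 − 23 ≤ 1991 → k ≤ 2014 / 219 ≈ 9.20, so k = 9.

9 columns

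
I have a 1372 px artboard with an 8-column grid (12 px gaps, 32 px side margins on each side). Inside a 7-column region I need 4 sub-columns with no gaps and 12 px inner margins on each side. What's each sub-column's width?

279.75 px

Outer content = 1372 − 2·32 = 1308 px.
1308 − 7·12 = 1224; ÷8 gives c = 153 px.
7-column span = 7·153 + 6·12 = 1143 px.
Inner content = 1143 − 2·12 = 1119 px.
With no gaps, each column is 1119/4 = 279.75 px.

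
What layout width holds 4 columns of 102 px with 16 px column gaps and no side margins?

456 px

Summing: 408 + 48 = 456 px.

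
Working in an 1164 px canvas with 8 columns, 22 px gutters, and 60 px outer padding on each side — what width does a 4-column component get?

Content width = 1164 − 2·60 = 1044 px.
8 columns + 7 gutters: 8c + 7·22 = 1044.
8c = 1044 − 154 = 890, so c = 111.25 px.
4 columns plus 3 gutters: 445 + 66 = 511 px.

511 px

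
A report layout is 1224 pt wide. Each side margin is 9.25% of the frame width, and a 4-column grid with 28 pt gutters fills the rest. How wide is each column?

228.39 pt

Margins: 9.25% × 1224 = 113.22 pt each, so content = 1224 − 226.44 = 997.56 pt.
Subtracting 3 gutters of 28 leaves 913.56 for 4 columns, so c = 228.39 pt.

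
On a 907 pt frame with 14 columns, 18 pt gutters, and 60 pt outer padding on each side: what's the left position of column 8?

462.5 pt

Content = 907 − 2·60 = 787 pt.
787 − 13·18 = 553; ÷14 gives c = 39.5 pt.
Column 8 starts at margin + 7·(column + gutter) = 60 + 7·57.5 = 462.5 pt.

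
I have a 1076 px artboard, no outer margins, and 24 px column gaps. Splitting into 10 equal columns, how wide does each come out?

10c + 9·24 = 1076 → 10c = 860 → c = 86 px.

86 px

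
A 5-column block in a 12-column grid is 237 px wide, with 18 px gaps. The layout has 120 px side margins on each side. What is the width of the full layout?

Subtracting 4 gaps of 18 leaves 165 for 5 columns, so c = 33 px.
Adding margins, columns and gutters: 240 + 396 + 198 = 834 px.

834 px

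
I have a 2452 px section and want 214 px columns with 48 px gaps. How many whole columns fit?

9 columns

k columns need k·214 + (k−1)·48 = k·262 − 48.
k·262 − 48 ≤ 2452 → k ≤ 2500 / 262 ≈ 9.54, so k = 9.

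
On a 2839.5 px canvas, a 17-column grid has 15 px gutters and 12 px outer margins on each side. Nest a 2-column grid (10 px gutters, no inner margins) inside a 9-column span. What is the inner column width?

736.75 px

Subtract both margins: 2839.5 − 2·12 = 2815.5 px.
17 columns + 16 gutters: 17c + 16·15 = 2815.5.
17c = 2815.5 − 240 = 2575.5, so c = 151.5 px.
9-column span = 9·151.5 + 8·15 = 1483.5 px.
Subtracting 1 gutter of 10 leaves 1473.5 for 2 columns, so d = 736.75 px.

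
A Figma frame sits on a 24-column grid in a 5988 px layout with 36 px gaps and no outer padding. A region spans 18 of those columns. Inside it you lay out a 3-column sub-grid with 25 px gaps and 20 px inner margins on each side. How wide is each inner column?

24 columns + 23 gaps: 24c + 23·36 = 5988.
24c = 5988 − 828 = 5160, so c = 215 px.
Span of 18: 18·215 + 17·36 = 3870 + 612 = 4482 px.
Inner content = 4482 − 2·20 = 4442 px.
3 columns + 2 gaps: 3d + 2·25 = 4442.
3d = 4442 − 50 = 4392, so d = 1464 px.

1464 px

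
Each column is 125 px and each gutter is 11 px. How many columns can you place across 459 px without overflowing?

3 columns

3 columns: 3·125 + 2·11 = 397 px ≤ 459.
4 columns: 533 px > 459. So 3.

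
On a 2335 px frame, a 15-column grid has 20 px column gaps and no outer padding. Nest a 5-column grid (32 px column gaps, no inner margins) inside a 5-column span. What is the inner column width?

127.4 px

2335 − 14·20 = 2055; ÷15 gives c = 137 px.
5-column span = 5·137 + 4·20 = 765 px.
Subtracting 4 column gaps of 32 leaves 637 for 5 columns, so d = 127.4 px.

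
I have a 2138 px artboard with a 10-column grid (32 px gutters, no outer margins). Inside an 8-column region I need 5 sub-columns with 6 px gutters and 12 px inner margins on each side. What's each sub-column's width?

331.2 px

10c + 9·32 = 2138 → 10c = 1850 → c = 185 px.
8-column span = 8·185 + 7·32 = 1704 px.
Inner content = 1704 − 2·12 = 1680 px.
Subtracting 4 gutters of 6 leaves 1656 for 5 columns, so d = 331.2 px.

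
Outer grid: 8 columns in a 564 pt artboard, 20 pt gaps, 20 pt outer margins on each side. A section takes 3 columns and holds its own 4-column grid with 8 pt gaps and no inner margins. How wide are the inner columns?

Subtract both margins: 564 − 2·20 = 524 pt.
524 − 7·20 = 384; ÷8 gives c = 48 pt.
Span of 3: 3·48 + 2·20 = 144 + 40 = 184 pt.
184 − 3·8 = 160; ÷4 gives d = 40 pt.

40 pt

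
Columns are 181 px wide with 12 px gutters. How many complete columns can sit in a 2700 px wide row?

Each extra column adds 181 + 12 = 193 px.
(2700 + 12) / 193 = 14.05, so 14 columns fit.

14 columns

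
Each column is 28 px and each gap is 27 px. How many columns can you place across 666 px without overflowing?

12 columns

Each extra column adds 28 + 27 = 55 px.
(666 + 27) / 55 = 12.60, so 12 columns fit.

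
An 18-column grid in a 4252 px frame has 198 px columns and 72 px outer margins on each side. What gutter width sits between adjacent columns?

Take off 144 px of margins, leaving 4108 px.
Columns use 3564 px, leaving 544 px across 17 gutters = 32 px each.

32 px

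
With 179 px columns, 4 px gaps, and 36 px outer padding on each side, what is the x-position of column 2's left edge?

219 px

Before column 2: the margin + 1 column + 1 gap.
Offset = 36 + 1·(179 + 4) = 36 + 183 = 219 px.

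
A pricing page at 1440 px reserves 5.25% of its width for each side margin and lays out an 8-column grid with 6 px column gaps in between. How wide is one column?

155.85 px

Each margin = 5.25% of 1440 = 75.6 px; content = 1440 − 2·75.6 = 1288.8 px.
1288.8 − 7·6 = 1246.8; ÷8 gives c = 155.85 px.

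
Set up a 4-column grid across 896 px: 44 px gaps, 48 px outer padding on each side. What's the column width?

167 px

Take off 96 px of margins, leaving 800 px.
4 columns + 3 gaps: 4c + 3·44 = 800.
4c = 800 − 132 = 668, so c = 167 px.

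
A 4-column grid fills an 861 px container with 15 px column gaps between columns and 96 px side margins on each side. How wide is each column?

156 px

Take off 192 px of margins, leaving 669 px.
669 − 3·15 = 624; ÷4 gives c = 156 px.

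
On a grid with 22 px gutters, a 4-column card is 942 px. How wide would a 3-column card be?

701 px

942 − 3·22 = 876; ÷4 gives c = 219 px.
Span of 3: 3·219 + 2·22 = 657 + 44 = 701 px.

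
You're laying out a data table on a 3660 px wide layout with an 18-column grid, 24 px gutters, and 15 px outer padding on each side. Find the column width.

179 px

Take off 30 px of margins, leaving 3630 px.
Subtracting 17 gutters of 24 leaves 3222 for 18 columns, so c = 179 px.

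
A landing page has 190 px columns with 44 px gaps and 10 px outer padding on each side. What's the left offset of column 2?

Before column 2: the margin + 1 column + 1 gap.
Offset = 10 + 1·(190 + 44) = 10 + 234 = 244 px.

244 px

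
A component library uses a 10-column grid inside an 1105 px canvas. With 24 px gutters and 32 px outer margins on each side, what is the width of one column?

82.5 px

Take off 64 px of margins, leaving 1041 px.
Subtracting 9 gutters of 24 leaves 825 for 10 columns, so c = 82.5 px.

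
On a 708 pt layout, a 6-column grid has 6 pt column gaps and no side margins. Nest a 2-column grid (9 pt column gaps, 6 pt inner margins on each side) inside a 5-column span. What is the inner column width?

Subtracting 5 column gaps of 6 leaves 678 for 6 columns, so c = 113 pt.
5-column span = 5·113 + 4·6 = 589 pt.
Inner content = 589 − 2·6 = 577 pt.
577 − 1·9 = 568; ÷2 gives d = 284 pt.

284 pt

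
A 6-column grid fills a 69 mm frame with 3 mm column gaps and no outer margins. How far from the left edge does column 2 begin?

12 mm

6 columns + 5 column gaps: 6c + 5·3 = 69.
6c = 69 − 15 = 54, so c = 9 mm.
No margin, so column 2 starts at 1·(column + gutter) = 1·12 = 12 mm.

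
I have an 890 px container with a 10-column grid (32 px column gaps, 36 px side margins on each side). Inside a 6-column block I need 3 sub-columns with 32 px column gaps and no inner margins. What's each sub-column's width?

138 px

Inside the margins: 890 − 72 = 818 px.
10 columns + 9 column gaps: 10c + 9·32 = 818.
10c = 818 − 288 = 530, so c = 53 px.
6-column span = 6·53 + 5·32 = 478 px.
478 − 2·32 = 414; ÷3 gives d = 138 px.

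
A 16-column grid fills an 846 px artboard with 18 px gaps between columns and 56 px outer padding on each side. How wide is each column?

29 px

Content width = 846 − 2·56 = 734 px.
Subtracting 15 gaps of 18 leaves 464 for 16 columns, so c = 29 px.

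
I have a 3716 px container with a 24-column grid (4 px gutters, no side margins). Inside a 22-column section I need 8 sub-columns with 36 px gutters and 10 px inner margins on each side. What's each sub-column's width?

391.75 px

24 columns + 23 gutters: 24c + 23·4 = 3716.
24c = 3716 − 92 = 3624, so c = 151 px.
22-column span = 22·151 + 21·4 = 3406 px.
Inner content = 3406 − 2·10 = 3386 px.
Subtracting 7 gutters of 36 leaves 3134 for 8 columns, so d = 391.75 px.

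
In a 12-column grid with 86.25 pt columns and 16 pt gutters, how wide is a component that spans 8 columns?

8-column span = 8·86.25 + 7·16 = 802 pt.

802 pt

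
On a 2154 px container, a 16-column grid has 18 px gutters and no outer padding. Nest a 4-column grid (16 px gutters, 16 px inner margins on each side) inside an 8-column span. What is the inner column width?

16 columns + 15 gutters: 16c + 15·18 = 2154.
16c = 2154 − 270 = 1884, so c = 117.75 px.
8 columns plus 7 gutters: 942 + 126 = 1068 px.
Inner content = 1068 − 2·16 = 1036 px.
1036 − 3·16 = 988; ÷4 gives d = 247 px.

247 px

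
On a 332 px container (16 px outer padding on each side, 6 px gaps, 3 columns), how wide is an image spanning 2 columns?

Take off 32 px of margins, leaving 300 px.
3 columns + 2 gaps: 3c + 2·6 = 300.
3c = 300 − 12 = 288, so c = 96 px.
2-column span = 2·96 + 1·6 = 198 px.

198 px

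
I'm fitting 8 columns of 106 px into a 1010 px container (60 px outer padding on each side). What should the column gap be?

Subtract both margins: 1010 − 2·60 = 890 px.
8 columns take 8·106 = 848 px; remaining 42 splits into 7 column gaps.
g = 42 / 7 = 6 px.

6 px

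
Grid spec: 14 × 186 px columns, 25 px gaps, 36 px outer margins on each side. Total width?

3001 px

Adding margins, columns and gutters: 72 + 2604 + 325 = 3001 px.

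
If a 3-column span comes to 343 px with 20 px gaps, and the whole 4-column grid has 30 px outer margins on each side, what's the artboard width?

3c + 2·20 = 343 → 3c = 303 → c = 101 px.
Artboard = 2·30 + 4·101 + 3·20 = 60 + 404 + 60 = 524 px.

524 px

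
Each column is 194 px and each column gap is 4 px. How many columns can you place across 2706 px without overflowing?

13 columns

13 columns: 13·194 + 12·4 = 2570 px ≤ 2706.
14 columns: 2768 px > 2706. So 13.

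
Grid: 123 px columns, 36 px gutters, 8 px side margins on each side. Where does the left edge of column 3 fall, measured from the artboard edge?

Each column+gutter stride is 159 px; 2 of them past the 8 px margin is 8 + 318 = 326 px.

326 px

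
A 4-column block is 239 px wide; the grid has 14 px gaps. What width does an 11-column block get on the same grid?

4 columns + 3 gaps: 4c + 3·14 = 239.
4c = 239 − 42 = 197, so c = 49.25 px.
11 columns plus 10 gaps: 541.75 + 140 = 681.75 px.

681.75 px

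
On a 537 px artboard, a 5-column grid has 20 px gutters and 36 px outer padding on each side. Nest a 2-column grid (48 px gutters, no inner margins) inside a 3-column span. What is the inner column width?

111.5 px

Inside the margins: 537 − 72 = 465 px.
5c + 4·20 = 465 → 5c = 385 → c = 77 px.
3-column span = 3·77 + 2·20 = 271 px.
2d + 1·48 = 271 → 2d = 223 → d = 111.5 px.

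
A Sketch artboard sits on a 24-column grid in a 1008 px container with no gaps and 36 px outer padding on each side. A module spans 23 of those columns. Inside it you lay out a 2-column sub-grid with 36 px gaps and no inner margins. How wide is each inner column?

430.5 px

Subtract both margins: 1008 − 2·36 = 936 px.
With no gaps, each column is 936/24 = 39 px.
With no gaps, 23 columns span 23·39 = 897 px.
2d + 1·36 = 897 → 2d = 861 → d = 430.5 px.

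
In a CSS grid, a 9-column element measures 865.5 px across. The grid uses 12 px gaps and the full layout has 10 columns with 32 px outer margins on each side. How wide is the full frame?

Subtracting 8 gaps of 12 leaves 769.5 for 9 columns, so c = 85.5 px.
Frame = 2·32 + 10·85.5 + 9·12 = 64 + 855 + 108 = 1027 px.

1027 px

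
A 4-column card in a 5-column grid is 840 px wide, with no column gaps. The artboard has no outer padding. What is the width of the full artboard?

1050 px

With no column gaps, each column is 840/4 = 210 px.
Total width: 5·210 = 1050 px.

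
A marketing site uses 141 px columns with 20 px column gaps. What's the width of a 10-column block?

10-column span = 10·141 + 9·20 = 1590 px.

1590 px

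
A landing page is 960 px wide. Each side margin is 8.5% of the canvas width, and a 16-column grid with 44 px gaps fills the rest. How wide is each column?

Margins: 8.5% × 960 = 81.6 px each, so content = 960 − 163.2 = 796.8 px.
796.8 − 15·44 = 136.8; ÷16 gives c = 8.55 px.

8.55 px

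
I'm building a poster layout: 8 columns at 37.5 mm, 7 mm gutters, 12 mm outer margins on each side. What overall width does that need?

373 mm

Total width: 2·12 + 8·37.5 + 7·7 = 373 mm.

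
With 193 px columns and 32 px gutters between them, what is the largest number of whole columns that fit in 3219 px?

k columns need k·193 + (k−1)·32 = k·225 − 32.
k·225 − 32 ≤ 3219 → k ≤ 3251 / 225 ≈ 14.45, so k = 14.

14 columns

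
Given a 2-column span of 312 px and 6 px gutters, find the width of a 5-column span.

789 px

Subtracting 1 gutter of 6 leaves 306 for 2 columns, so c = 153 px.
5 columns plus 4 gutters: 765 + 24 = 789 px.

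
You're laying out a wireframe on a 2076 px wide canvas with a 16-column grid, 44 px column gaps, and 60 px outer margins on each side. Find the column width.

Inside the margins: 2076 − 120 = 1956 px.
16 columns + 15 column gaps: 16c + 15·44 = 1956.
16c = 1956 − 660 = 1296, so c = 81 px.

81 px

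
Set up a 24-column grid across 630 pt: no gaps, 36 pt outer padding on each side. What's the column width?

23.25 pt

Take off 72 pt of margins, leaving 558 pt.
558 / 24 = 23.25 pt per column.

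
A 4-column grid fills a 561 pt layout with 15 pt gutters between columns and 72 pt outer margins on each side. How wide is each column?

Inside the margins: 561 − 144 = 417 pt.
Subtracting 3 gutters of 15 leaves 372 for 4 columns, so c = 93 pt.

93 pt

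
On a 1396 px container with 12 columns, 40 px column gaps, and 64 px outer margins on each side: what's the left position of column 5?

500 px

Inside the margins: 1396 − 128 = 1268 px.
12 columns + 11 column gaps: 12c + 11·40 = 1268.
12c = 1268 − 440 = 828, so c = 69 px.
Column 5 starts at margin + 4·(column + gutter) = 64 + 4·109 = 500 px.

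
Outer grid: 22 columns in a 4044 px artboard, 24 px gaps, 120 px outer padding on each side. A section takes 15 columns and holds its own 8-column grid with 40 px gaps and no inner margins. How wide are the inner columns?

288.25 px

Subtract both margins: 4044 − 2·120 = 3804 px.
Subtracting 21 gaps of 24 leaves 3300 for 22 columns, so c = 150 px.
Span of 15: 15·150 + 14·24 = 2250 + 336 = 2586 px.
8d + 7·40 = 2586 → 8d = 2306 → d = 288.25 px.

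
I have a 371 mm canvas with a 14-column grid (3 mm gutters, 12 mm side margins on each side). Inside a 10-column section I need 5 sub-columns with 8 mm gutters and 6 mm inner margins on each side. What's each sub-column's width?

40.6 mm

Take off 24 mm of margins, leaving 347 mm.
Subtracting 13 gutters of 3 leaves 308 for 14 columns, so c = 22 mm.
10-column span = 10·22 + 9·3 = 247 mm.
Inner content = 247 − 2·6 = 235 mm.
5 columns + 4 gutters: 5d + 4·8 = 235.
5d = 235 − 32 = 203, so d = 40.6 mm.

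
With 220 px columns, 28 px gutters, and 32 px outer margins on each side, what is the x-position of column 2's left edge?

Each column+gutter stride is 248 px; 1 of them past the 32 px margin is 32 + 248 = 280 px.

280 px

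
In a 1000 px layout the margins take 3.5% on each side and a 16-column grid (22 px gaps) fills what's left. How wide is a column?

37.5 px

Each margin = 3.5% of 1000 = 35 px; content = 1000 − 2·35 = 930 px.
930 − 15·22 = 600; ÷16 gives c = 37.5 px.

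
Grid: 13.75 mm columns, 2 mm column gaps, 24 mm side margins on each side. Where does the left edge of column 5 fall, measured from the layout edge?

Column 5 starts at margin + 4·(column + gutter) = 24 + 4·15.75 = 87 mm.

87 mm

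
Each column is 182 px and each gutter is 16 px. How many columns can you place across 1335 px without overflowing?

k columns need k·182 + (k−1)·16 = k·198 − 16.
k·198 − 16 ≤ 1335 → k ≤ 1351 / 198 ≈ 6.82, so k = 6.

6 columns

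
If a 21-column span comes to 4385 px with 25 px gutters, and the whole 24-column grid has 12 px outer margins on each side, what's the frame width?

21 columns + 20 gutters: 21c + 20·25 = 4385.
21c = 4385 − 500 = 3885, so c = 185 px.
Total width: 2·12 + 24·185 + 23·25 = 5039 px.

5039 px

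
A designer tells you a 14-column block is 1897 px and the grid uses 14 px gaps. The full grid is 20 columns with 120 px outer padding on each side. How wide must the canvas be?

2956 px

14 columns + 13 gaps: 14c + 13·14 = 1897.
14c = 1897 − 182 = 1715, so c = 122.5 px.
Adding margins, columns and gutters: 240 + 2450 + 266 = 2956 px.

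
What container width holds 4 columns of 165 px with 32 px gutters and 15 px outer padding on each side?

786 px

Container = 2·15 + 4·165 + 3·32 = 30 + 660 + 96 = 786 px.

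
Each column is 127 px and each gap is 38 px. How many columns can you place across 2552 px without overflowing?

15 columns

k columns need k·127 + (k−1)·38 = k·165 − 38.
k·165 − 38 ≤ 2552 → k ≤ 2590 / 165 ≈ 15.70, so k = 15.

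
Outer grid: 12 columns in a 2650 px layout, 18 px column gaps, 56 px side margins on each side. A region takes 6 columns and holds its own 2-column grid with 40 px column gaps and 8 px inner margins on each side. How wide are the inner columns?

602 px

Take off 112 px of margins, leaving 2538 px.
12 columns + 11 column gaps: 12c + 11·18 = 2538.
12c = 2538 − 198 = 2340, so c = 195 px.
Span of 6: 6·195 + 5·18 = 1170 + 90 = 1260 px.
Inner content = 1260 − 2·8 = 1244 px.
1244 − 1·40 = 1204; ÷2 gives d = 602 px.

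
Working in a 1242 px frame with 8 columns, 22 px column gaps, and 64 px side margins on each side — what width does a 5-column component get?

Take off 128 px of margins, leaving 1114 px.
1114 − 7·22 = 960; ÷8 gives c = 120 px.
5 columns plus 4 column gaps: 600 + 88 = 688 px.

688 px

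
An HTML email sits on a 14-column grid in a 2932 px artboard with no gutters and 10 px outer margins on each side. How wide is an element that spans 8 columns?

Content width = 2932 − 2·10 = 2912 px.
With no gutters, each column is 2912/14 = 208 px.
With no gutters, 8 columns span 8·208 = 1664 px.

1664 px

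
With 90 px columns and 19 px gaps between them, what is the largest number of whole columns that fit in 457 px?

4 columns

Each extra column adds 90 + 19 = 109 px.
(457 + 19) / 109 = 4.37, so 4 columns fit.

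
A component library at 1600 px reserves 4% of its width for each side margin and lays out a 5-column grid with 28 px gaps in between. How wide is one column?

272 px

1600 × (1 − 2·4%) = 1600 × 92% = 1472 px for the columns.
Subtracting 4 gaps of 28 leaves 1360 for 5 columns, so c = 272 px.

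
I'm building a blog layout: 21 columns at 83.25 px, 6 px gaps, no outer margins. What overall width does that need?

Artboard = 21·83.25 + 20·6 = 1748.25 + 120 = 1868.25 px.

1868.25 px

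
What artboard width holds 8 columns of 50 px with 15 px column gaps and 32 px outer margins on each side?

Adding margins, columns and gutters: 64 + 400 + 105 = 569 px.

569 px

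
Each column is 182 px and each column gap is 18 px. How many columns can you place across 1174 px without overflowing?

k columns need k·182 + (k−1)·18 = k·200 − 18.
k·200 − 18 ≤ 1174 → k ≤ 1192 / 200 ≈ 5.96, so k = 5.

5 columns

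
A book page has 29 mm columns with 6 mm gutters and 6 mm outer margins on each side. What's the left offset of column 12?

Each column+gutter stride is 35 mm; 11 of them past the 6 mm margin is 6 + 385 = 391 mm.

391 mm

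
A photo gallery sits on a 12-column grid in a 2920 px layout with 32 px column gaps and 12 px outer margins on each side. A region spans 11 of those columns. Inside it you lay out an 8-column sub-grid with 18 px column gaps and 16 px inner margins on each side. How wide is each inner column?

311.75 px

Subtract both margins: 2920 − 2·12 = 2896 px.
Subtracting 11 column gaps of 32 leaves 2544 for 12 columns, so c = 212 px.
Span of 11: 11·212 + 10·32 = 2332 + 320 = 2652 px.
Inner content = 2652 − 2·16 = 2620 px.
2620 − 7·18 = 2494; ÷8 gives d = 311.75 px.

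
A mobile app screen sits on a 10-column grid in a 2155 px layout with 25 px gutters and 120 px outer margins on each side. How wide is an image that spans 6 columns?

Subtract both margins: 2155 − 2·120 = 1915 px.
10c + 9·25 = 1915 → 10c = 1690 → c = 169 px.
6 columns plus 5 gutters: 1014 + 125 = 1139 px.

1139 px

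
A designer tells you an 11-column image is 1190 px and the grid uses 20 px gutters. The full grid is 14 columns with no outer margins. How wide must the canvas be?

1190 − 10·20 = 990; ÷11 gives c = 90 px.
Canvas = 14·90 + 13·20 = 1260 + 260 = 1520 px.

1520 px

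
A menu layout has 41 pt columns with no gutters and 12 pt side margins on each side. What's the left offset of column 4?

Column 4 starts at margin + 3·(column + gutter) = 12 + 3·41 = 135 pt.

135 pt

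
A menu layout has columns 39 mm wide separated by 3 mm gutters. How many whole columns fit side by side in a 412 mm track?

Each extra column adds 39 + 3 = 42 mm.
(412 + 3) / 42 = 9.88, so 9 columns fit.

9 columns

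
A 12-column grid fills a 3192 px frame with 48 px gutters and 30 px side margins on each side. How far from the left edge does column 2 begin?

295 px

Inside the margins: 3192 − 60 = 3132 px.
12 columns + 11 gutters: 12c + 11·48 = 3132.
12c = 3132 − 528 = 2604, so c = 217 px.
Before column 2: the margin + 1 column + 1 gutter.
Offset = 30 + 1·(217 + 48) = 30 + 265 = 295 px.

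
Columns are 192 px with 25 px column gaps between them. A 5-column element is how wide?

5-column span = 5·192 + 4·25 = 1060 px.

1060 px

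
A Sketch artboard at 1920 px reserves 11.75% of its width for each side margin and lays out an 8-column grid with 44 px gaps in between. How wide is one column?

145.1 px

1920 × (1 − 2·11.75%) = 1920 × 76.5% = 1468.8 px for the columns.
8c + 7·44 = 1468.8 → 8c = 1160.8 → c = 145.1 px.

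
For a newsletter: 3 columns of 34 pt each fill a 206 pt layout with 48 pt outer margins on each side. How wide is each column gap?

Inside the margins: 206 − 96 = 110 pt.
Columns use 102 pt, leaving 8 pt across 2 column gaps = 4 pt each.

4 pt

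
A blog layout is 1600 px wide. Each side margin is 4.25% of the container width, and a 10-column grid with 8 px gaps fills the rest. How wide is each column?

Each margin = 4.25% of 1600 = 68 px; content = 1600 − 2·68 = 1464 px.
1464 − 9·8 = 1392; ÷10 gives c = 139.2 px.

139.2 px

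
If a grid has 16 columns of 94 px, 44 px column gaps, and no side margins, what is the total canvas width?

Total width: 16·94 + 15·44 = 2164 px.

2164 px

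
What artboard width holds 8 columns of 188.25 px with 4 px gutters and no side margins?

Total width: 8·188.25 + 7·4 = 1534 px.

1534 px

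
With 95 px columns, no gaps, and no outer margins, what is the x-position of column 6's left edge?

475 px

No margin, so column 6 starts at 5·(column + gutter) = 5·95 = 475 px.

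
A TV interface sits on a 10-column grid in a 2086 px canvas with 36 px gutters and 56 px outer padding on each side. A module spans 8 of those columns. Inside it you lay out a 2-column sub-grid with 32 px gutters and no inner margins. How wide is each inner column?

770 px

Take off 112 px of margins, leaving 1974 px.
1974 − 9·36 = 1650; ÷10 gives c = 165 px.
8 columns plus 7 gutters: 1320 + 252 = 1572 px.
2 columns + 1 gutter: 2d + 1·32 = 1572.
2d = 1572 − 32 = 1540, so d = 770 px.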